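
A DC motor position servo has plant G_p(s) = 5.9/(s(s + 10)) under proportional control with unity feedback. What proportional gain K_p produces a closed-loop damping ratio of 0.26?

K_p = 62.7

Closed-loop characteristic equation: s² + 10s + K_p·5.9 = 0.
So ω_n = √(5.9K_p) and 2ζω_n = 10, giving ζ = 10/(2√(5.9K_p)).
Setting ζ = 0.26: √(5.9K_p) = 10/(2·0.26) = 19.23, so K_p = 369.8/5.9 = 62.7.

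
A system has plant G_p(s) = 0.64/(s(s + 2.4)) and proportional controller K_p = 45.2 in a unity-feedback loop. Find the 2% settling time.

Closed-loop characteristic equation: s² + 2.4s + 28.93 = 0, so ω_n = 5.378 rad/s and ζ = 2.4/(2·5.378) = 0.2231.
2% settling time T_s ≈ 4/(ζω_n) = 4/1.2 = 3.33 s.

T_s ≈ 3.33 s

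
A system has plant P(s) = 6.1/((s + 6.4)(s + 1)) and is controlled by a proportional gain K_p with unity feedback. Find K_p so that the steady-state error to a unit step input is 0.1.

For a type-0 loop with proportional control, e_ss = 1/(1 + K_p·P(0)).
P(0) = 0.9531. Require 1/(1 + K_p·0.9531) = 0.1, so 1 + 0.9531·K_p = 10.
K_p = (10 − 1)/0.9531 = 9.44.

K_p = 9.44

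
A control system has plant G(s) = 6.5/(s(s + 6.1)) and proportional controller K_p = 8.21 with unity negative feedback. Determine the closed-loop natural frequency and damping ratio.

1 + K_p·G(s) = 0 gives s² + 6.1s + 53.37 = 0.
Matching s² + 2ζω_n s + ω_n²: ω_n = √53.37 = 7.305 rad/s and 2ζω_n = 6.1, so ζ = 6.1/(2·7.305) = 0.418.

ω_n = 7.31 rad/s, ζ = 0.418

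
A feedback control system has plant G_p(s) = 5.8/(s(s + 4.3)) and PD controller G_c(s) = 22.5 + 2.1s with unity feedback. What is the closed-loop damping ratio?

Forward path: (22.5 + 2.1s)·5.8/(s(s+4.3)). The closed-loop characteristic equation is s² + (4.3 + 5.8·2.1)s + 5.8·22.5 = 0.
That is s² + 16.48s + 130.5 = 0, so ω_n = 11.42 rad/s and ζ = 16.48/(2·11.42) = 0.7213.

ζ = 0.721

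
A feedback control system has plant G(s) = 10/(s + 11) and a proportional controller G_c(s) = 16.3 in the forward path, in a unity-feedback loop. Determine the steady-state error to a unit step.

The loop is type 0. Static position error constant K_pos = G_c(0)·G(0) = 16.3·0.9091 = 14.82.
Steady-state error to a unit step: e_ss = 1/(1+K_pos) = 1/15.82 = 0.0632.

0.0632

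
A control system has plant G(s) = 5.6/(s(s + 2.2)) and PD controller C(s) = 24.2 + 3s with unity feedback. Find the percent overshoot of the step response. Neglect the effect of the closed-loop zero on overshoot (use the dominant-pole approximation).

1.18%

Forward path: (24.2 + 3s)·5.6/(s(s+2.2)). The closed-loop characteristic equation is s² + (2.2 + 5.6·3)s + 5.6·24.2 = 0.
That is s² + 19s + 135.5 = 0, so ω_n = 11.64 rad/s and ζ = 19/(2·11.64) = 0.8161.
%OS = 100·exp(−πζ/√(1−ζ²)) = 1.18%.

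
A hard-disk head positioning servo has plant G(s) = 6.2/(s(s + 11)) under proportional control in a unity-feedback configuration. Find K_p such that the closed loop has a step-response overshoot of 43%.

From %OS = 100·exp(−πζ/√(1−ζ²)) = 43%, ζ = −ln(0.43)/√(π²+ln²(0.43)) = 0.2594.
Characteristic equation s² + 11s + 6.2K_p = 0 gives ζ = 11/(2√(6.2K_p)).
Setting ζ = 0.2594: √(6.2K_p) = 11/(2·0.2594) = 21.2, so K_p = 449.4/6.2 = 72.5.

K_p = 72.5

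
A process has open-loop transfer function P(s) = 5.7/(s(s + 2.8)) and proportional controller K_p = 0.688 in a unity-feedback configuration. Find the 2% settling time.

T_s ≈ 2.86 s

From 1 + K_pP(s) = 0: s² + 2.8s + 3.922 = 0 ⇒ ω_n = 1.98, ζ = 0.707.
2% settling time T_s ≈ 4/(ζω_n) = 4/1.4 = 2.86 s.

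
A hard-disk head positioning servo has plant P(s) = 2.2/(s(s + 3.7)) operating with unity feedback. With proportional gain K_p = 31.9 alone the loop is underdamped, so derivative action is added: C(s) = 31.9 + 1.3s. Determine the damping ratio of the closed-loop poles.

Forward path: (31.9 + 1.3s)·2.2/(s(s+3.7)). The closed-loop characteristic equation is s² + (3.7 + 2.2·1.3)s + 2.2·31.9 = 0.
That is s² + 6.56s + 70.18 = 0, so ω_n = 8.377 rad/s and ζ = 6.56/(2·8.377) = 0.3915.

ζ = 0.392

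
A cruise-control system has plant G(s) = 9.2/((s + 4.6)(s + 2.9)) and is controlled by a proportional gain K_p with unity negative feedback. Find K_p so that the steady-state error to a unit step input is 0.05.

For a type-0 loop with proportional control, e_ss = 1/(1 + K_p·G(0)).
G(0) = 0.6897. Require 1/(1 + K_p·0.6897) = 0.05, so 1 + 0.6897·K_p = 20.
K_p = (20 − 1)/0.6897 = 27.5.

K_p = 27.5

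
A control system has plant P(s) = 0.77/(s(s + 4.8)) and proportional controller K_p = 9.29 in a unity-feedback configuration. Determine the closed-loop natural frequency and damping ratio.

With unity feedback the closed-loop characteristic equation is s² + 4.8s + 9.29·0.77 = s² + 4.8s + 7.153 = 0.
Matching s² + 2ζω_n s + ω_n²: ω_n = √7.153 = 2.675 rad/s and 2ζω_n = 4.8, so ζ = 4.8/(2·2.675) = 0.897.

ω_n = 2.67 rad/s, ζ = 0.897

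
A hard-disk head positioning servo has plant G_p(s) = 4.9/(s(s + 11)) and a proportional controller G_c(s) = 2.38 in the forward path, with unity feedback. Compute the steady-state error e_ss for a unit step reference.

The open loop G_c(s)G_p(s) has a pole at the origin (type 1), so the static position error constant is infinite and e_ss = 1/(1+∞) = 0.

0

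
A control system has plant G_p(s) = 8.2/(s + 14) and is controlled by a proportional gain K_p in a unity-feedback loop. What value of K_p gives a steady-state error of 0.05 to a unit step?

For a type-0 loop with proportional control, e_ss = 1/(1 + K_p·G_p(0)).
G_p(0) = 0.5857. Require 1/(1 + K_p·0.5857) = 0.05, so 1 + 0.5857·K_p = 20.
K_p = (20 − 1)/0.5857 = 32.4.

K_p = 32.4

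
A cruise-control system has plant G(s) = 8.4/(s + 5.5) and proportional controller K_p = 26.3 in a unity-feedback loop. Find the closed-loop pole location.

Closed-loop transfer function: T(s) = K_p·G(s)/(1 + K_p·G(s)) = 220.9/(s + 5.5 + 220.9) = 220.9/(s + 226.4).
The closed-loop pole is at s = −226.4.

s = -226.4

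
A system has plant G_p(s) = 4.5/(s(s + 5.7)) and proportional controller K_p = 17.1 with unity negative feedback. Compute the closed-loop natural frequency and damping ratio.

ω_n = 8.77 rad/s, ζ = 0.325

1 + K_p·G_p(s) = 0 gives s² + 5.7s + 76.95 = 0.
Matching s² + 2ζω_n s + ω_n²: ω_n = √76.95 = 8.772 rad/s and 2ζω_n = 5.7, so ζ = 5.7/(2·8.772) = 0.325.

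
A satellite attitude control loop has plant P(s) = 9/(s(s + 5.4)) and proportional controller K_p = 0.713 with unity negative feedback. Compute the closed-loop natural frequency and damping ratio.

ω_n = 2.53 rad/s, ζ = 1.07

With unity feedback the closed-loop characteristic equation is s² + 5.4s + 0.713·9 = s² + 5.4s + 6.417 = 0.
So ω_n² = 6.417 ⇒ ω_n = 2.533 rad/s, and ζ = 5.4/(2ω_n) = 1.07.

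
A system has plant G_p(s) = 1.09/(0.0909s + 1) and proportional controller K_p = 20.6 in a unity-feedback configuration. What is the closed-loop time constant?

Closed loop: T(s) = K_p·G_p/(1+K_p·G_p) = 22.45/(0.0909s + 1 + 22.45), with pole at s = −(1 + 22.45)/0.0909 = −258.
Closed-loop time constant τ = 1/258 = 0.00388 s.

τ = 0.00388 s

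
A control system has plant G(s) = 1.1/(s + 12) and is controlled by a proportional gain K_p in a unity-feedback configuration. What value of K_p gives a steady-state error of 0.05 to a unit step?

For a type-0 loop with proportional control, e_ss = 1/(1 + K_p·G(0)).
G(0) = 0.09167. Require 1/(1 + K_p·0.09167) = 0.05, so 1 + 0.09167·K_p = 20.
K_p = (20 − 1)/0.09167 = 207.

K_p = 207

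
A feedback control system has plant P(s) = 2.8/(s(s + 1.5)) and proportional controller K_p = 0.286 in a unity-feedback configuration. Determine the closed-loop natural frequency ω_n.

ω_n = 0.895 rad/s

With unity feedback the closed-loop characteristic equation is s² + 1.5s + 0.286·2.8 = s² + 1.5s + 0.8008 = 0.
So ω_n² = 0.8008 ⇒ ω_n = 0.8949 rad/s, and ζ = 1.5/(2ω_n) = 0.838.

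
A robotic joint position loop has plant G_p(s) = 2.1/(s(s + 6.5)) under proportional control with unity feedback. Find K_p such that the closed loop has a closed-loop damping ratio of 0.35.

Closed-loop characteristic equation: s² + 6.5s + K_p·2.1 = 0.
So ω_n = √(2.1K_p) and 2ζω_n = 6.5, giving ζ = 6.5/(2√(2.1K_p)).
Setting ζ = 0.35: √(2.1K_p) = 6.5/(2·0.35) = 9.286, so K_p = 86.22/2.1 = 41.1.

K_p = 41.1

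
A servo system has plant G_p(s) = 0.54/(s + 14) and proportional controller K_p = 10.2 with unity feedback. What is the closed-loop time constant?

τ = 0.0513 s

Closed-loop transfer function: T(s) = K_p·G_p(s)/(1 + K_p·G_p(s)) = 5.508/(s + 14 + 5.508) = 5.508/(s + 19.51).
Time constant τ = 1/19.51 = 0.0513 s.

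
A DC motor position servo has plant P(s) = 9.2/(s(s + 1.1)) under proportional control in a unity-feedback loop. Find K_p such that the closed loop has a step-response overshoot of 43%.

From %OS = 100·exp(−πζ/√(1−ζ²)) = 43%, ζ = −ln(0.43)/√(π²+ln²(0.43)) = 0.2594.
Characteristic equation s² + 1.1s + 9.2K_p = 0 gives ζ = 1.1/(2√(9.2K_p)).
Setting ζ = 0.2594: √(9.2K_p) = 1.1/(2·0.2594) = 2.12, so K_p = 4.494/9.2 = 0.488.

K_p = 0.488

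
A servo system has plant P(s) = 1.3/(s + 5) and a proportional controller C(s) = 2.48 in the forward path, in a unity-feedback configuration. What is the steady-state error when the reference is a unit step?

The loop is type 0. Static position error constant K_pos = C(0)·P(0) = 2.48·0.26 = 0.6448.
Steady-state error to a unit step: e_ss = 1/(1+K_pos) = 1/1.645 = 0.608.

0.608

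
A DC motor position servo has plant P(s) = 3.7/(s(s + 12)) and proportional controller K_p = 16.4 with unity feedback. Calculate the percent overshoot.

2.25%

The closed-loop denominator s² + 12s + 60.68 gives ω_n = √60.68 = 7.79 and ζ = 12/(2ω_n) = 0.7702.
%OS = 100·exp(−πζ/√(1−ζ²)) = 100·exp(−π·0.7702/√0.4067) = 2.25%.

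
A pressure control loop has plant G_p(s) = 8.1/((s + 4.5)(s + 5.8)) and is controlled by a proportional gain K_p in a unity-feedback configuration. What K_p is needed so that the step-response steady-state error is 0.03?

K_p = 104

For a type-0 loop with proportional control, e_ss = 1/(1 + K_p·G_p(0)).
G_p(0) = 0.3103. Require 1/(1 + K_p·0.3103) = 0.03, so 1 + 0.3103·K_p = 33.33.
K_p = (33.33 − 1)/0.3103 = 104.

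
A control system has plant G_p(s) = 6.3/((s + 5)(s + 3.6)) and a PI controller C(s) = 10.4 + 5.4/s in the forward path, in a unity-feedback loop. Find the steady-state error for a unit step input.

The open loop C(s)G_p(s) has a pole at the origin (type 1), so the static position error constant is infinite and e_ss = 1/(1+∞) = 0.

0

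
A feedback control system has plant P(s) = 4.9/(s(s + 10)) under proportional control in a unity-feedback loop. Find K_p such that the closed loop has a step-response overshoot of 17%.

K_p = 21.1

From %OS = 100·exp(−πζ/√(1−ζ²)) = 17%, ζ = −ln(0.17)/√(π²+ln²(0.17)) = 0.4913.
Characteristic equation s² + 10s + 4.9K_p = 0 gives ζ = 10/(2√(4.9K_p)).
Setting ζ = 0.4913: √(4.9K_p) = 10/(2·0.4913) = 10.18, so K_p = 103.6/4.9 = 21.1.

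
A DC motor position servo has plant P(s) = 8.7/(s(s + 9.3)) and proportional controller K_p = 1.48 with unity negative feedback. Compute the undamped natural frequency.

ω_n = 3.59 rad/s

With unity feedback the closed-loop characteristic equation is s² + 9.3s + 1.48·8.7 = s² + 9.3s + 12.88 = 0.
Matching s² + 2ζω_n s + ω_n²: ω_n = √12.88 = 3.588 rad/s and 2ζω_n = 9.3, so ζ = 9.3/(2·3.588) = 1.3.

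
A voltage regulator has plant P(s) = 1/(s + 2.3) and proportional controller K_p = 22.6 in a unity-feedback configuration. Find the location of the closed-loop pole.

s = -24.9

Closed-loop transfer function: T(s) = K_p·P(s)/(1 + K_p·P(s)) = 22.6/(s + 2.3 + 22.6) = 22.6/(s + 24.9).
The closed-loop pole is at s = −24.9.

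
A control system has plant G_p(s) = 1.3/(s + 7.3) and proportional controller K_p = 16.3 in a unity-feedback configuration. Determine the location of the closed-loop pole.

s = -28.49

Closed-loop transfer function: T(s) = K_p·G_p(s)/(1 + K_p·G_p(s)) = 21.19/(s + 7.3 + 21.19) = 21.19/(s + 28.49).
The closed-loop pole is at s = −28.49.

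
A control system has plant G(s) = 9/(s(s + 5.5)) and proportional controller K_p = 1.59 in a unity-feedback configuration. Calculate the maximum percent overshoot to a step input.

3.59%

From 1 + K_pG(s) = 0: s² + 5.5s + 14.31 = 0 ⇒ ω_n = 3.783, ζ = 0.727.
%OS = 100·exp(−πζ/√(1−ζ²)) = 100·exp(−π·0.727/√0.4715) = 3.59%.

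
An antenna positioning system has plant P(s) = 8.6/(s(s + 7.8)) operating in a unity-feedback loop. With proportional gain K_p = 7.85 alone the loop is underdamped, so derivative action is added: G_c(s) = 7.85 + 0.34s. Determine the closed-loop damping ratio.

ζ = 0.653

Forward path: (7.85 + 0.34s)·8.6/(s(s+7.8)). The closed-loop characteristic equation is s² + (7.8 + 8.6·0.34)s + 8.6·7.85 = 0.
That is s² + 10.72s + 67.51 = 0, so ω_n = 8.216 rad/s and ζ = 10.72/(2·8.216) = 0.6526.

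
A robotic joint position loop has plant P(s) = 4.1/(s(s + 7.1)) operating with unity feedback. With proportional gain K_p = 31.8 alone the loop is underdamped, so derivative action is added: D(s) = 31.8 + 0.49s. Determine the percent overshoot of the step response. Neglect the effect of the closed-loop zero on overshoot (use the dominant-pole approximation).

25.5%

Forward path: (31.8 + 0.49s)·4.1/(s(s+7.1)). The closed-loop characteristic equation is s² + (7.1 + 4.1·0.49)s + 4.1·31.8 = 0.
That is s² + 9.109s + 130.4 = 0, so ω_n = 11.42 rad/s and ζ = 9.109/(2·11.42) = 0.3989.
%OS = 100·exp(−πζ/√(1−ζ²)) = 25.5%.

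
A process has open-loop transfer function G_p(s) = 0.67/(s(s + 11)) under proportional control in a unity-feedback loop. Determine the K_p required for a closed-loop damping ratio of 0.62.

K_p = 117

Closed-loop characteristic equation: s² + 11s + K_p·0.67 = 0.
So ω_n = √(0.67K_p) and 2ζω_n = 11, giving ζ = 11/(2√(0.67K_p)).
Setting ζ = 0.62: √(0.67K_p) = 11/(2·0.62) = 8.871, so K_p = 78.69/0.67 = 117.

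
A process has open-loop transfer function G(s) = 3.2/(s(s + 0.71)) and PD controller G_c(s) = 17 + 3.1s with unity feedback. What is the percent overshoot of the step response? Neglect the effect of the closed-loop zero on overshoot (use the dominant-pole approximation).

3.82%

Forward path: (17 + 3.1s)·3.2/(s(s+0.71)). The closed-loop characteristic equation is s² + (0.71 + 3.2·3.1)s + 3.2·17 = 0.
That is s² + 10.63s + 54.4 = 0, so ω_n = 7.376 rad/s and ζ = 10.63/(2·7.376) = 0.7206.
%OS = 100·exp(−πζ/√(1−ζ²)) = 3.82%.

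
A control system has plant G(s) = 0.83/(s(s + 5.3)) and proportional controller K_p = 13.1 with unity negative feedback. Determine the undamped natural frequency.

The closed-loop denominator is s(s+5.3) + 13.1·0.83 = s² + 5.3s + 10.87.
Matching s² + 2ζω_n s + ω_n²: ω_n = √10.87 = 3.297 rad/s and 2ζω_n = 5.3, so ζ = 5.3/(2·3.297) = 0.804.

ω_n = 3.3 rad/s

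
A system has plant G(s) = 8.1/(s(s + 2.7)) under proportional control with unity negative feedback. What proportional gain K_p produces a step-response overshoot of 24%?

From %OS = 100·exp(−πζ/√(1−ζ²)) = 24%, ζ = −ln(0.24)/√(π²+ln²(0.24)) = 0.4136.
Characteristic equation s² + 2.7s + 8.1K_p = 0 gives ζ = 2.7/(2√(8.1K_p)).
Setting ζ = 0.4136: √(8.1K_p) = 2.7/(2·0.4136) = 3.264, so K_p = 10.65/8.1 = 1.32.

K_p = 1.32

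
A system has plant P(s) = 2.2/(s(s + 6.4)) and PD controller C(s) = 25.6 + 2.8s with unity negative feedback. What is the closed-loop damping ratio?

Forward path: (25.6 + 2.8s)·2.2/(s(s+6.4)). The closed-loop characteristic equation is s² + (6.4 + 2.2·2.8)s + 2.2·25.6 = 0.
That is s² + 12.56s + 56.32 = 0, so ω_n = 7.505 rad/s and ζ = 12.56/(2·7.505) = 0.8368.

ζ = 0.837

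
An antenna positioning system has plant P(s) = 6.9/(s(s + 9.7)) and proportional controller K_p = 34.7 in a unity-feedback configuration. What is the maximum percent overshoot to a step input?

35.5%

From 1 + K_pP(s) = 0: s² + 9.7s + 239.4 = 0 ⇒ ω_n = 15.47, ζ = 0.3134.
%OS = 100·exp(−πζ/√(1−ζ²)) = 100·exp(−π·0.3134/√0.9018) = 35.5%.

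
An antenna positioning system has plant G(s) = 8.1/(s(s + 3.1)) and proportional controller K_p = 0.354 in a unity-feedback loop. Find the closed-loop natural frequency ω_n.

The closed-loop denominator is s(s+3.1) + 0.354·8.1 = s² + 3.1s + 2.867.
Matching s² + 2ζω_n s + ω_n²: ω_n = √2.867 = 1.693 rad/s and 2ζω_n = 3.1, so ζ = 3.1/(2·1.693) = 0.915.

ω_n = 1.69 rad/s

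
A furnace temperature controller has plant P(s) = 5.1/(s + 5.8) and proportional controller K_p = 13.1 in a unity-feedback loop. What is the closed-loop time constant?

Closed-loop transfer function: T(s) = K_p·P(s)/(1 + K_p·P(s)) = 66.81/(s + 5.8 + 66.81) = 66.81/(s + 72.61).
Time constant τ = 1/72.61 = 0.0138 s.

τ = 0.0138 s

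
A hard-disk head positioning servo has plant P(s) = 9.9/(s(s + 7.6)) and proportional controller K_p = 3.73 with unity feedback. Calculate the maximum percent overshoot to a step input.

8.07%

The closed-loop denominator s² + 7.6s + 36.93 gives ω_n = √36.93 = 6.077 and ζ = 7.6/(2ω_n) = 0.6253.
%OS = 100·exp(−πζ/√(1−ζ²)) = 100·exp(−π·0.6253/√0.609) = 8.07%.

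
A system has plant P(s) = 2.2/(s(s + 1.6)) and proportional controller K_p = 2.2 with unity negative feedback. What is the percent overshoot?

29.3%

From 1 + K_pP(s) = 0: s² + 1.6s + 4.84 = 0 ⇒ ω_n = 2.2, ζ = 0.3636.
%OS = 100·exp(−πζ/√(1−ζ²)) = 100·exp(−π·0.3636/√0.8678) = 29.3%.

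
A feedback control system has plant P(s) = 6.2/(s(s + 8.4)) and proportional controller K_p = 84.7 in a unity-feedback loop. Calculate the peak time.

T_p = 0.139 s

The closed-loop denominator s² + 8.4s + 525.1 gives ω_n = √525.1 = 22.92 and ζ = 8.4/(2ω_n) = 0.1833.
Damped frequency ω_d = ω_n√(1−ζ²) = 22.53 rad/s, so peak time T_p = π/ω_d = 0.139 s.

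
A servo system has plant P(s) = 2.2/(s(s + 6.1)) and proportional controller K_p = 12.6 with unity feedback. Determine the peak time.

T_p = 0.732 s

The closed-loop denominator s² + 6.1s + 27.72 gives ω_n = √27.72 = 5.265 and ζ = 6.1/(2ω_n) = 0.5793.
Damped frequency ω_d = ω_n√(1−ζ²) = 4.292 rad/s, so peak time T_p = π/ω_d = 0.732 s.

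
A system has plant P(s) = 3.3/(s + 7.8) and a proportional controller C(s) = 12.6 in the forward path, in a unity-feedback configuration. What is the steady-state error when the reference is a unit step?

The loop is type 0. Static position error constant K_pos = C(0)·P(0) = 12.6·0.4231 = 5.331.
Steady-state error to a unit step: e_ss = 1/(1+K_pos) = 1/6.331 = 0.158.

0.158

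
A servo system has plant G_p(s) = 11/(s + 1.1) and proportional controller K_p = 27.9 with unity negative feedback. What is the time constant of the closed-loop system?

Closed-loop transfer function: T(s) = K_p·G_p(s)/(1 + K_p·G_p(s)) = 306.9/(s + 1.1 + 306.9) = 306.9/(s + 308).
Time constant τ = 1/308 = 0.00325 s.

τ = 0.00325 s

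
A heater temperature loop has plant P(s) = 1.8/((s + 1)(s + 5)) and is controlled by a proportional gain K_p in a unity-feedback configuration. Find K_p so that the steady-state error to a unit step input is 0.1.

Steady-state error for a unit step on this type-0 loop is 1/(1 + K_p·P(0)).
P(0) = 0.36. Require 1/(1 + K_p·0.36) = 0.1, so 1 + 0.36·K_p = 10.
K_p = (10 − 1)/0.36 = 25.

K_p = 25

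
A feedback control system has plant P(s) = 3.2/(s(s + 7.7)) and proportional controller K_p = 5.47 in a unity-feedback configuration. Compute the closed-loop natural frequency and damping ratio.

The closed-loop denominator is s(s+7.7) + 5.47·3.2 = s² + 7.7s + 17.5.
Matching s² + 2ζω_n s + ω_n²: ω_n = √17.5 = 4.184 rad/s and 2ζω_n = 7.7, so ζ = 7.7/(2·4.184) = 0.92.

ω_n = 4.18 rad/s, ζ = 0.92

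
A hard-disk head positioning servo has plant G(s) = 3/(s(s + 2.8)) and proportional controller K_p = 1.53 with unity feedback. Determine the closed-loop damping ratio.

1 + K_p·G(s) = 0 gives s² + 2.8s + 4.59 = 0.
So ω_n² = 4.59 ⇒ ω_n = 2.142 rad/s, and ζ = 2.8/(2ω_n) = 0.653.

ζ = 0.653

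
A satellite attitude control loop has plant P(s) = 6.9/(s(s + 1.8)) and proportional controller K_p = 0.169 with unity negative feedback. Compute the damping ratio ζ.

The closed-loop denominator is s(s+1.8) + 0.169·6.9 = s² + 1.8s + 1.166.
So ω_n² = 1.166 ⇒ ω_n = 1.08 rad/s, and ζ = 1.8/(2ω_n) = 0.833.

ζ = 0.833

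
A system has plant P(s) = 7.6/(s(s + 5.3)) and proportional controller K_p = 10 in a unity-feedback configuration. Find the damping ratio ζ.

The closed-loop denominator is s(s+5.3) + 10·7.6 = s² + 5.3s + 76.
Matching s² + 2ζω_n s + ω_n²: ω_n = √76 = 8.718 rad/s and 2ζω_n = 5.3, so ζ = 5.3/(2·8.718) = 0.304.

ζ = 0.304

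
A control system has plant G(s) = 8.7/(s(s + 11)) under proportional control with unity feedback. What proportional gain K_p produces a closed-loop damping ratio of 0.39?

K_p = 22.9

Closed-loop characteristic equation: s² + 11s + K_p·8.7 = 0.
So ω_n = √(8.7K_p) and 2ζω_n = 11, giving ζ = 11/(2√(8.7K_p)).
Setting ζ = 0.39: √(8.7K_p) = 11/(2·0.39) = 14.1, so K_p = 198.9/8.7 = 22.9.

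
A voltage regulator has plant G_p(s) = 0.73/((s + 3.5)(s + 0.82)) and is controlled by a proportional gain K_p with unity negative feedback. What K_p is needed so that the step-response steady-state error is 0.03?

Steady-state error for a unit step on this type-0 loop is 1/(1 + K_p·G_p(0)).
G_p(0) = 0.2544. Require 1/(1 + K_p·0.2544) = 0.03, so 1 + 0.2544·K_p = 33.33.
K_p = (33.33 − 1)/0.2544 = 127.

K_p = 127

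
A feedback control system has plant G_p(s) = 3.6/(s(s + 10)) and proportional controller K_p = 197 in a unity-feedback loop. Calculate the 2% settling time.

T_s ≈ 0.8 s

From 1 + K_pG_p(s) = 0: s² + 10s + 709.2 = 0 ⇒ ω_n = 26.63, ζ = 0.1878.
2% settling time T_s ≈ 4/(ζω_n) = 4/5 = 0.8 s.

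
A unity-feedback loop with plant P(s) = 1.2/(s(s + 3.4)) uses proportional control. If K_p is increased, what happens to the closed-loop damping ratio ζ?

ζ = 3.4/(2√(1.2K_p)); increasing K_p raises the denominator, so ζ falls.

decrease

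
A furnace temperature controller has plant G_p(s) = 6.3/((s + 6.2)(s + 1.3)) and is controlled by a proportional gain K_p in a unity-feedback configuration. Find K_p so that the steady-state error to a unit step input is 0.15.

For a type-0 loop with proportional control, e_ss = 1/(1 + K_p·G_p(0)).
G_p(0) = 0.7816. Require 1/(1 + K_p·0.7816) = 0.15, so 1 + 0.7816·K_p = 6.667.
K_p = (6.667 − 1)/0.7816 = 7.25.

K_p = 7.25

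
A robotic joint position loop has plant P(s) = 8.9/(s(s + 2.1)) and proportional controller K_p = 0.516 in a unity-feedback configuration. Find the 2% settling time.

T_s ≈ 3.81 s

From 1 + K_pP(s) = 0: s² + 2.1s + 4.592 = 0 ⇒ ω_n = 2.143, ζ = 0.49.
2% settling time T_s ≈ 4/(ζω_n) = 4/1.05 = 3.81 s.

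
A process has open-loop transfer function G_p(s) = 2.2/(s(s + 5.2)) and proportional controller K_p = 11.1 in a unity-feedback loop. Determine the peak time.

Closed-loop characteristic equation: s² + 5.2s + 24.42 = 0, so ω_n = 4.942 rad/s and ζ = 5.2/(2·4.942) = 0.5261.
Damped frequency ω_d = ω_n√(1−ζ²) = 4.202 rad/s, so peak time T_p = π/ω_d = 0.748 s.

T_p = 0.748 s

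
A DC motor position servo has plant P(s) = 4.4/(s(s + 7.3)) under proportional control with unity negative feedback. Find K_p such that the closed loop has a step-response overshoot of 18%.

K_p = 13.2

From %OS = 100·exp(−πζ/√(1−ζ²)) = 18%, ζ = −ln(0.18)/√(π²+ln²(0.18)) = 0.4791.
Characteristic equation s² + 7.3s + 4.4K_p = 0 gives ζ = 7.3/(2√(4.4K_p)).
Setting ζ = 0.4791: √(4.4K_p) = 7.3/(2·0.4791) = 7.618, so K_p = 58.04/4.4 = 13.2.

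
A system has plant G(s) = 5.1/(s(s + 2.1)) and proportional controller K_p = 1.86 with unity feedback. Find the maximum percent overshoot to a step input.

The closed-loop denominator s² + 2.1s + 9.486 gives ω_n = √9.486 = 3.08 and ζ = 2.1/(2ω_n) = 0.3409.
%OS = 100·exp(−πζ/√(1−ζ²)) = 100·exp(−π·0.3409/√0.8838) = 32%.

32%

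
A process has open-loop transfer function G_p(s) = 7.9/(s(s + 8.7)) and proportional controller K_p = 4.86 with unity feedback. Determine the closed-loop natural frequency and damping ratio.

With unity feedback the closed-loop characteristic equation is s² + 8.7s + 4.86·7.9 = s² + 8.7s + 38.39 = 0.
Matching s² + 2ζω_n s + ω_n²: ω_n = √38.39 = 6.196 rad/s and 2ζω_n = 8.7, so ζ = 8.7/(2·6.196) = 0.702.

ω_n = 6.2 rad/s, ζ = 0.702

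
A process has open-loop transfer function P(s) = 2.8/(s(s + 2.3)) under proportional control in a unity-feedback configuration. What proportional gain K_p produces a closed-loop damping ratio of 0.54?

K_p = 1.62

Closed-loop characteristic equation: s² + 2.3s + K_p·2.8 = 0.
So ω_n = √(2.8K_p) and 2ζω_n = 2.3, giving ζ = 2.3/(2√(2.8K_p)).
Setting ζ = 0.54: √(2.8K_p) = 2.3/(2·0.54) = 2.13, so K_p = 4.535/2.8 = 1.62.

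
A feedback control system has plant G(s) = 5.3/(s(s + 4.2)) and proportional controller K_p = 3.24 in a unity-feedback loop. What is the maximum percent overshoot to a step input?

15.8%

From 1 + K_pG(s) = 0: s² + 4.2s + 17.17 = 0 ⇒ ω_n = 4.144, ζ = 0.5068.
%OS = 100·exp(−πζ/√(1−ζ²)) = 100·exp(−π·0.5068/√0.7432) = 15.8%.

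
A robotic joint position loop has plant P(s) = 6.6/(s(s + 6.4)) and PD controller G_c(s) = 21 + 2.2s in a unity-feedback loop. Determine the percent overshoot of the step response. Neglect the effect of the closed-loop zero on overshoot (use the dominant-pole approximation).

Forward path: (21 + 2.2s)·6.6/(s(s+6.4)). The closed-loop characteristic equation is s² + (6.4 + 6.6·2.2)s + 6.6·21 = 0.
That is s² + 20.92s + 138.6 = 0, so ω_n = 11.77 rad/s and ζ = 20.92/(2·11.77) = 0.8885.
%OS = 100·exp(−πζ/√(1−ζ²)) = 0.228%.

0.228%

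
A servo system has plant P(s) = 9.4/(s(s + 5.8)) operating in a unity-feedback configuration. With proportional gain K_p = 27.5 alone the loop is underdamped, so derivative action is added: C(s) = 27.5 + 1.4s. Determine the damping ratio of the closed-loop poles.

ζ = 0.59

Forward path: (27.5 + 1.4s)·9.4/(s(s+5.8)). The closed-loop characteristic equation is s² + (5.8 + 9.4·1.4)s + 9.4·27.5 = 0.
That is s² + 18.96s + 258.5 = 0, so ω_n = 16.08 rad/s and ζ = 18.96/(2·16.08) = 0.5896.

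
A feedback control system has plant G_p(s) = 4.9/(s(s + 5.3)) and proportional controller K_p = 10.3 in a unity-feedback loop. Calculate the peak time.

Closed-loop characteristic equation: s² + 5.3s + 50.47 = 0, so ω_n = 7.104 rad/s and ζ = 5.3/(2·7.104) = 0.373.
Damped frequency ω_d = ω_n√(1−ζ²) = 6.591 rad/s, so peak time T_p = π/ω_d = 0.477 s.

T_p = 0.477 s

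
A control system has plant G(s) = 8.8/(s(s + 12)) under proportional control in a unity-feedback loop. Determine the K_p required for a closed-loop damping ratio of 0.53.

Closed-loop characteristic equation: s² + 12s + K_p·8.8 = 0.
So ω_n = √(8.8K_p) and 2ζω_n = 12, giving ζ = 12/(2√(8.8K_p)).
Setting ζ = 0.53: √(8.8K_p) = 12/(2·0.53) = 11.32, so K_p = 128.2/8.8 = 14.6.

K_p = 14.6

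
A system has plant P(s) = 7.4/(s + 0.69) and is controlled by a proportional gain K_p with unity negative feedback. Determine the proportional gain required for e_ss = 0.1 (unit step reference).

For a type-0 loop with proportional control, e_ss = 1/(1 + K_p·P(0)).
P(0) = 10.72. Require 1/(1 + K_p·10.72) = 0.1, so 1 + 10.72·K_p = 10.
K_p = (10 − 1)/10.72 = 0.839.

K_p = 0.839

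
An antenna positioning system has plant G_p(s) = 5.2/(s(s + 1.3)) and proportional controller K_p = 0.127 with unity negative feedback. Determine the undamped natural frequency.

ω_n = 0.813 rad/s

1 + K_p·G_p(s) = 0 gives s² + 1.3s + 0.6604 = 0.
So ω_n² = 0.6604 ⇒ ω_n = 0.8126 rad/s, and ζ = 1.3/(2ω_n) = 0.8.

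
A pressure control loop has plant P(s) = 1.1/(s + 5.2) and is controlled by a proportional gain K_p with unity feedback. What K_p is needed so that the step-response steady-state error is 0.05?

K_p = 89.8

The loop is type 0, so e_ss(step) = 1/(1 + K_pos) with K_pos = K_p·P(0).
P(0) = 0.2115. Require 1/(1 + K_p·0.2115) = 0.05, so 1 + 0.2115·K_p = 20.
K_p = (20 − 1)/0.2115 = 89.8.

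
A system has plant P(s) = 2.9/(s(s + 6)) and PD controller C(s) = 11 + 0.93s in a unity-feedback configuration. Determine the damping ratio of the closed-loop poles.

Forward path: (11 + 0.93s)·2.9/(s(s+6)). The closed-loop characteristic equation is s² + (6 + 2.9·0.93)s + 2.9·11 = 0.
That is s² + 8.697s + 31.9 = 0, so ω_n = 5.648 rad/s and ζ = 8.697/(2·5.648) = 0.7699.

ζ = 0.77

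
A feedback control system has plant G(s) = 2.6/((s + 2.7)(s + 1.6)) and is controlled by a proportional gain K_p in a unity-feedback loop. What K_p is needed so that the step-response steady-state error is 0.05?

K_p = 31.6

The loop is type 0, so e_ss(step) = 1/(1 + K_pos) with K_pos = K_p·G(0).
G(0) = 0.6019. Require 1/(1 + K_p·0.6019) = 0.05, so 1 + 0.6019·K_p = 20.
K_p = (20 − 1)/0.6019 = 31.6.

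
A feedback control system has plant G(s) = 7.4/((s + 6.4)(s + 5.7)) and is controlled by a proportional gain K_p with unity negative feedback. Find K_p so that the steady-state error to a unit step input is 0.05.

The loop is type 0, so e_ss(step) = 1/(1 + K_pos) with K_pos = K_p·G(0).
G(0) = 0.2029. Require 1/(1 + K_p·0.2029) = 0.05, so 1 + 0.2029·K_p = 20.
K_p = (20 − 1)/0.2029 = 93.7.

K_p = 93.7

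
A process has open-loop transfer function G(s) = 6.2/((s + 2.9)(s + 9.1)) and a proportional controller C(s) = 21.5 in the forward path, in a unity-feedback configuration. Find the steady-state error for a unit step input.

0.165

The loop is type 0. Static position error constant K_pos = C(0)·G(0) = 21.5·0.2349 = 5.051.
Steady-state error to a unit step: e_ss = 1/(1+K_pos) = 1/6.051 = 0.165.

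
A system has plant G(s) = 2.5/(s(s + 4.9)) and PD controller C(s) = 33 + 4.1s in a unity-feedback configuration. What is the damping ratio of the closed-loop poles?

Forward path: (33 + 4.1s)·2.5/(s(s+4.9)). The closed-loop characteristic equation is s² + (4.9 + 2.5·4.1)s + 2.5·33 = 0.
That is s² + 15.15s + 82.5 = 0, so ω_n = 9.083 rad/s and ζ = 15.15/(2·9.083) = 0.834.

ζ = 0.834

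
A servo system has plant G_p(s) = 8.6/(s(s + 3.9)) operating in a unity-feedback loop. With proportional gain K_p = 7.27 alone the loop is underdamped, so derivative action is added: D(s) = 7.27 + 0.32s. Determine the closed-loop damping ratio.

ζ = 0.421

Forward path: (7.27 + 0.32s)·8.6/(s(s+3.9)). The closed-loop characteristic equation is s² + (3.9 + 8.6·0.32)s + 8.6·7.27 = 0.
That is s² + 6.652s + 62.52 = 0, so ω_n = 7.907 rad/s and ζ = 6.652/(2·7.907) = 0.4206.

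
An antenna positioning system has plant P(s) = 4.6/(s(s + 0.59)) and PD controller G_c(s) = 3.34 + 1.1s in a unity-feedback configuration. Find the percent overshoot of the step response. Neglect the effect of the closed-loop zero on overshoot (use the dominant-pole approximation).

3.82%

Forward path: (3.34 + 1.1s)·4.6/(s(s+0.59)). The closed-loop characteristic equation is s² + (0.59 + 4.6·1.1)s + 4.6·3.34 = 0.
That is s² + 5.65s + 15.36 = 0, so ω_n = 3.92 rad/s and ζ = 5.65/(2·3.92) = 0.7207.
%OS = 100·exp(−πζ/√(1−ζ²)) = 3.82%.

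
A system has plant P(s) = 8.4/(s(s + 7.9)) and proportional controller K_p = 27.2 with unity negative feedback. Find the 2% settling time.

T_s ≈ 1.01 s

Closed-loop characteristic equation: s² + 7.9s + 228.5 = 0, so ω_n = 15.12 rad/s and ζ = 7.9/(2·15.12) = 0.2613.
2% settling time T_s ≈ 4/(ζω_n) = 4/3.95 = 1.01 s.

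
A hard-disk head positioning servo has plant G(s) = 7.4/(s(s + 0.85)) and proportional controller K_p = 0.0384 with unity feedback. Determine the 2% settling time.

T_s ≈ 9.41 s

From 1 + K_pG(s) = 0: s² + 0.85s + 0.2842 = 0 ⇒ ω_n = 0.5331, ζ = 0.7973.
2% settling time T_s ≈ 4/(ζω_n) = 4/0.425 = 9.41 s.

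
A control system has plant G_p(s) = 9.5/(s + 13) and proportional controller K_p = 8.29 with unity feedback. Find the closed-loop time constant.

τ = 0.0109 s

Closed-loop transfer function: T(s) = K_p·G_p(s)/(1 + K_p·G_p(s)) = 78.75/(s + 13 + 78.75) = 78.75/(s + 91.75).
Time constant τ = 1/91.75 = 0.0109 s.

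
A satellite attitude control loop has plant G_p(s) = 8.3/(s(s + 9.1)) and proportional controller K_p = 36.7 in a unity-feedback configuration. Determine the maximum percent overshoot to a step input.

42.8%

The closed-loop denominator s² + 9.1s + 304.6 gives ω_n = √304.6 = 17.45 and ζ = 9.1/(2ω_n) = 0.2607.
%OS = 100·exp(−πζ/√(1−ζ²)) = 100·exp(−π·0.2607/√0.932) = 42.8%.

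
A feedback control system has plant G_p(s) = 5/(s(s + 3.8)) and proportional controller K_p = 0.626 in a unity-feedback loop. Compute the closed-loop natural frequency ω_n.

With unity feedback the closed-loop characteristic equation is s² + 3.8s + 0.626·5 = s² + 3.8s + 3.13 = 0.
So ω_n² = 3.13 ⇒ ω_n = 1.769 rad/s, and ζ = 3.8/(2ω_n) = 1.07.

ω_n = 1.77 rad/s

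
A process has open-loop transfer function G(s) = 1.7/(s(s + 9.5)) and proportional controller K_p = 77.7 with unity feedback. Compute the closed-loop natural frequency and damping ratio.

1 + K_p·G(s) = 0 gives s² + 9.5s + 132.1 = 0.
So ω_n² = 132.1 ⇒ ω_n = 11.49 rad/s, and ζ = 9.5/(2ω_n) = 0.413.

ω_n = 11.5 rad/s, ζ = 0.413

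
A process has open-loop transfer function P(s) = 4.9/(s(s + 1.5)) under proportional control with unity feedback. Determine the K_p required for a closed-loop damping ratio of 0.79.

K_p = 0.184

Closed-loop characteristic equation: s² + 1.5s + K_p·4.9 = 0.
So ω_n = √(4.9K_p) and 2ζω_n = 1.5, giving ζ = 1.5/(2√(4.9K_p)).
Setting ζ = 0.79: √(4.9K_p) = 1.5/(2·0.79) = 0.9494, so K_p = 0.9013/4.9 = 0.184.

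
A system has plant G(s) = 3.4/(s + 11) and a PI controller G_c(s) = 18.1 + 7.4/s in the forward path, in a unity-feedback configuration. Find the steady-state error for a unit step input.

0

The open loop G_c(s)G(s) has a pole at the origin (type 1), so the static position error constant is infinite and e_ss = 1/(1+∞) = 0.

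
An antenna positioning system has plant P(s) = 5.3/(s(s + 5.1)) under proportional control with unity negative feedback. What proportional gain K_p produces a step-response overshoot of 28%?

K_p = 8.7

From %OS = 100·exp(−πζ/√(1−ζ²)) = 28%, ζ = −ln(0.28)/√(π²+ln²(0.28)) = 0.3755.
Characteristic equation s² + 5.1s + 5.3K_p = 0 gives ζ = 5.1/(2√(5.3K_p)).
Setting ζ = 0.3755: √(5.3K_p) = 5.1/(2·0.3755) = 6.79, so K_p = 46.11/5.3 = 8.7.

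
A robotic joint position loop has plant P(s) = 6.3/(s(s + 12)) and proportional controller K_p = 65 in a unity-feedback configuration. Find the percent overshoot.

37.7%

The closed-loop denominator s² + 12s + 409.5 gives ω_n = √409.5 = 20.24 and ζ = 12/(2ω_n) = 0.2965.
%OS = 100·exp(−πζ/√(1−ζ²)) = 100·exp(−π·0.2965/√0.9121) = 37.7%.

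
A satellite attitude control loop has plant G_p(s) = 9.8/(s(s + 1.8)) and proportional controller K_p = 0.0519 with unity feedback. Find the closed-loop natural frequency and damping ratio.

1 + K_p·G_p(s) = 0 gives s² + 1.8s + 0.5086 = 0.
Matching s² + 2ζω_n s + ω_n²: ω_n = √0.5086 = 0.7132 rad/s and 2ζω_n = 1.8, so ζ = 1.8/(2·0.7132) = 1.26.

ω_n = 0.713 rad/s, ζ = 1.26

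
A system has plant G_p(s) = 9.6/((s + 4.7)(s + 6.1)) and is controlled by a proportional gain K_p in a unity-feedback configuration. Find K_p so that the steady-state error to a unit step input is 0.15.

K_p = 16.9

Steady-state error for a unit step on this type-0 loop is 1/(1 + K_p·G_p(0)).
G_p(0) = 0.3348. Require 1/(1 + K_p·0.3348) = 0.15, so 1 + 0.3348·K_p = 6.667.
K_p = (6.667 − 1)/0.3348 = 16.9.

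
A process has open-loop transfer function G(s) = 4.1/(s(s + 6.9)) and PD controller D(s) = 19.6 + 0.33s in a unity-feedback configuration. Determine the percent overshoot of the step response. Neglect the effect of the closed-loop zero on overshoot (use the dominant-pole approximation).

Forward path: (19.6 + 0.33s)·4.1/(s(s+6.9)). The closed-loop characteristic equation is s² + (6.9 + 4.1·0.33)s + 4.1·19.6 = 0.
That is s² + 8.253s + 80.36 = 0, so ω_n = 8.964 rad/s and ζ = 8.253/(2·8.964) = 0.4603.
%OS = 100·exp(−πζ/√(1−ζ²)) = 19.6%.

19.6%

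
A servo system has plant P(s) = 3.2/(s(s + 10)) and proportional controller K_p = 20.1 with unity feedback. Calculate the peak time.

The closed-loop denominator s² + 10s + 64.32 gives ω_n = √64.32 = 8.02 and ζ = 10/(2ω_n) = 0.6234.
Damped frequency ω_d = ω_n√(1−ζ²) = 6.271 rad/s, so peak time T_p = π/ω_d = 0.501 s.

T_p = 0.501 s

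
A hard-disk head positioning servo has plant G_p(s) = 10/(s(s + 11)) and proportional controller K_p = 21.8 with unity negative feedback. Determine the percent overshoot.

28.3%

From 1 + K_pG_p(s) = 0: s² + 11s + 218 = 0 ⇒ ω_n = 14.76, ζ = 0.3725.
%OS = 100·exp(−πζ/√(1−ζ²)) = 100·exp(−π·0.3725/√0.8612) = 28.3%.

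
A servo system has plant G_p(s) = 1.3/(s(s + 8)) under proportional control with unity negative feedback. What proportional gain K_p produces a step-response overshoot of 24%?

From %OS = 100·exp(−πζ/√(1−ζ²)) = 24%, ζ = −ln(0.24)/√(π²+ln²(0.24)) = 0.4136.
Characteristic equation s² + 8s + 1.3K_p = 0 gives ζ = 8/(2√(1.3K_p)).
Setting ζ = 0.4136: √(1.3K_p) = 8/(2·0.4136) = 9.671, so K_p = 93.54/1.3 = 72.

K_p = 72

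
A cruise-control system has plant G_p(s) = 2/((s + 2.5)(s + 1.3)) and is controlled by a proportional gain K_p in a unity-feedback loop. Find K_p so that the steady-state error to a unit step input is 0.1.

K_p = 14.6

The loop is type 0, so e_ss(step) = 1/(1 + K_pos) with K_pos = K_p·G_p(0).
G_p(0) = 0.6154. Require 1/(1 + K_p·0.6154) = 0.1, so 1 + 0.6154·K_p = 10.
K_p = (10 − 1)/0.6154 = 14.6.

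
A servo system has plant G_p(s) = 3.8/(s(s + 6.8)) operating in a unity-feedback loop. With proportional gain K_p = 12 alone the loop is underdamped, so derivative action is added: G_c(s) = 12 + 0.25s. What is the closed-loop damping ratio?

ζ = 0.574

Forward path: (12 + 0.25s)·3.8/(s(s+6.8)). The closed-loop characteristic equation is s² + (6.8 + 3.8·0.25)s + 3.8·12 = 0.
That is s² + 7.75s + 45.6 = 0, so ω_n = 6.753 rad/s and ζ = 7.75/(2·6.753) = 0.5738.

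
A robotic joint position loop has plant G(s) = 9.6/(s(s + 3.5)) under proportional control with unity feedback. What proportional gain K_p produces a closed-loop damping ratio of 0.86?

K_p = 0.431

Closed-loop characteristic equation: s² + 3.5s + K_p·9.6 = 0.
So ω_n = √(9.6K_p) and 2ζω_n = 3.5, giving ζ = 3.5/(2√(9.6K_p)).
Setting ζ = 0.86: √(9.6K_p) = 3.5/(2·0.86) = 2.035, so K_p = 4.141/9.6 = 0.431.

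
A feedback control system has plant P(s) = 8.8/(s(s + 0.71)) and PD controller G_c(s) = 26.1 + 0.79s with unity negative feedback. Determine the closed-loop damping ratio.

Forward path: (26.1 + 0.79s)·8.8/(s(s+0.71)). The closed-loop characteristic equation is s² + (0.71 + 8.8·0.79)s + 8.8·26.1 = 0.
That is s² + 7.662s + 229.7 = 0, so ω_n = 15.16 rad/s and ζ = 7.662/(2·15.16) = 0.2528.

ζ = 0.253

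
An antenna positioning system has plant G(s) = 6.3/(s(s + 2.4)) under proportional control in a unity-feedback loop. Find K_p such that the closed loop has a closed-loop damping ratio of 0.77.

Closed-loop characteristic equation: s² + 2.4s + K_p·6.3 = 0.
So ω_n = √(6.3K_p) and 2ζω_n = 2.4, giving ζ = 2.4/(2√(6.3K_p)).
Setting ζ = 0.77: √(6.3K_p) = 2.4/(2·0.77) = 1.558, so K_p = 2.429/6.3 = 0.386.

K_p = 0.386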